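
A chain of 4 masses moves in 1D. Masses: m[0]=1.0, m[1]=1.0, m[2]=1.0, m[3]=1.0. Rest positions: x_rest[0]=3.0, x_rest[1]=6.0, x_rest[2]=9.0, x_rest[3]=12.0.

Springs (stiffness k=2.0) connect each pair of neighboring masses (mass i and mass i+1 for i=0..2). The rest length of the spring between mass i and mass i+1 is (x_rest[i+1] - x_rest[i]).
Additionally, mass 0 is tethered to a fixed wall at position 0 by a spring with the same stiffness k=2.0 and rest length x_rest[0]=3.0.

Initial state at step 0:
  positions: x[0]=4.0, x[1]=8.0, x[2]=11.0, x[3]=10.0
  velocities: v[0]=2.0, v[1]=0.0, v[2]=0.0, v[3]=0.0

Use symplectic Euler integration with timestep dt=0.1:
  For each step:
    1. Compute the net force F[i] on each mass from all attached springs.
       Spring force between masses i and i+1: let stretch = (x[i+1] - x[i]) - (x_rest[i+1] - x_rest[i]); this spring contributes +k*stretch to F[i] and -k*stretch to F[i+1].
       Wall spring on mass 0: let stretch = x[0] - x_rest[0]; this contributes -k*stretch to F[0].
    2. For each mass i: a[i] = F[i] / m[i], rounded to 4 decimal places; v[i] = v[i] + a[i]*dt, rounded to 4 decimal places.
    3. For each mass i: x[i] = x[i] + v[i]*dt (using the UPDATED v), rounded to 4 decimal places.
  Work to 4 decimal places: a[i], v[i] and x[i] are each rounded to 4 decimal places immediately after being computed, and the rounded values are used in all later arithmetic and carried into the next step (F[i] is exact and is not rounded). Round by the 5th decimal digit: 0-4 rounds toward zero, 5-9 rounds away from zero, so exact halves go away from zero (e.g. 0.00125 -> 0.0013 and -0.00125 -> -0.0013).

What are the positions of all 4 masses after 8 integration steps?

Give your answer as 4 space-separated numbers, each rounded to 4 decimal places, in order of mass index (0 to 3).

Answer: 4.9388 7.4217 8.9504 12.2748

Derivation:
Step 0: x=[4.0000 8.0000 11.0000 10.0000] v=[2.0000 0.0000 0.0000 0.0000]
Step 1: x=[4.2000 7.9800 10.9200 10.0800] v=[2.0000 -0.2000 -0.8000 0.8000]
Step 2: x=[4.3916 7.9432 10.7644 10.2368] v=[1.9160 -0.3680 -1.5560 1.5680]
Step 3: x=[4.5664 7.8918 10.5418 10.4642] v=[1.7480 -0.5141 -2.2258 2.2735]
Step 4: x=[4.7164 7.8269 10.2647 10.7531] v=[1.4998 -0.6492 -2.7713 2.8890]
Step 5: x=[4.8343 7.7485 9.9486 11.0922] v=[1.1786 -0.7837 -3.1612 3.3913]
Step 6: x=[4.9138 7.6559 9.6114 11.4685] v=[0.7946 -0.9265 -3.3725 3.7626]
Step 7: x=[4.9498 7.5475 9.2722 11.8676] v=[0.3603 -1.0838 -3.3922 3.9912]
Step 8: x=[4.9388 7.4217 8.9504 12.2748] v=[-0.1101 -1.2584 -3.2181 4.0721]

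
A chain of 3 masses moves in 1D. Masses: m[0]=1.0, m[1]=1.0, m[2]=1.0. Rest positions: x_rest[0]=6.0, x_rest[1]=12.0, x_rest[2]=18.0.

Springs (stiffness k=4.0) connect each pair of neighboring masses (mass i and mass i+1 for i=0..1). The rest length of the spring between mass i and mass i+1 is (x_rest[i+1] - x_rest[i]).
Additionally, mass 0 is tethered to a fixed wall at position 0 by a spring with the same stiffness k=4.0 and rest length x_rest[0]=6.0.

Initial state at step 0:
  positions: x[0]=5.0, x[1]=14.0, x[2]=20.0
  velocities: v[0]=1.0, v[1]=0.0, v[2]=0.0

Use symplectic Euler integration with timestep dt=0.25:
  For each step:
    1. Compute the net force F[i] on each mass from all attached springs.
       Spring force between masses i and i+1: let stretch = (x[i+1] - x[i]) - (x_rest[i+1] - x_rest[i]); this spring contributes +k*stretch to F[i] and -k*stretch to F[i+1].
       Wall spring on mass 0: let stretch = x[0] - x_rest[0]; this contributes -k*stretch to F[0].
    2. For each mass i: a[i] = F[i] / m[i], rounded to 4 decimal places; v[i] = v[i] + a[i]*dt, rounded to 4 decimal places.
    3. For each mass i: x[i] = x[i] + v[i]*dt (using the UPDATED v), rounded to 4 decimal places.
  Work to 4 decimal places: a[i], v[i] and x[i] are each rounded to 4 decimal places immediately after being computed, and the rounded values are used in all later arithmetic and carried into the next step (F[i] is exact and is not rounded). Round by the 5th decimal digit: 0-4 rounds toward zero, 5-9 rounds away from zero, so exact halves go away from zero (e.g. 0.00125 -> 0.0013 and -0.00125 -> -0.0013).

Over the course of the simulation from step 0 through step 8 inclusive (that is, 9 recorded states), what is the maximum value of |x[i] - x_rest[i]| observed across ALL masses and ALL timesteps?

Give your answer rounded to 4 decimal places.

Answer: 2.3906

Derivation:
Step 0: x=[5.0000 14.0000 20.0000] v=[1.0000 0.0000 0.0000]
Step 1: x=[6.2500 13.2500 20.0000] v=[5.0000 -3.0000 0.0000]
Step 2: x=[7.6875 12.4375 19.8125] v=[5.7500 -3.2500 -0.7500]
Step 3: x=[8.3906 12.2813 19.2813] v=[2.8125 -0.6250 -2.1250]
Step 4: x=[7.9688 12.9024 18.5001] v=[-1.6874 2.4843 -3.1250]
Step 5: x=[6.7882 13.6895 17.8194] v=[-4.7226 3.1484 -2.7227]
Step 6: x=[5.6358 13.7838 17.6063] v=[-4.6095 0.3770 -0.8526]
Step 7: x=[5.1115 12.7967 17.9375] v=[-2.0973 -3.9485 1.3249]
Step 8: x=[5.2306 11.1735 18.4835] v=[0.4764 -6.4929 2.1841]
Max displacement = 2.3906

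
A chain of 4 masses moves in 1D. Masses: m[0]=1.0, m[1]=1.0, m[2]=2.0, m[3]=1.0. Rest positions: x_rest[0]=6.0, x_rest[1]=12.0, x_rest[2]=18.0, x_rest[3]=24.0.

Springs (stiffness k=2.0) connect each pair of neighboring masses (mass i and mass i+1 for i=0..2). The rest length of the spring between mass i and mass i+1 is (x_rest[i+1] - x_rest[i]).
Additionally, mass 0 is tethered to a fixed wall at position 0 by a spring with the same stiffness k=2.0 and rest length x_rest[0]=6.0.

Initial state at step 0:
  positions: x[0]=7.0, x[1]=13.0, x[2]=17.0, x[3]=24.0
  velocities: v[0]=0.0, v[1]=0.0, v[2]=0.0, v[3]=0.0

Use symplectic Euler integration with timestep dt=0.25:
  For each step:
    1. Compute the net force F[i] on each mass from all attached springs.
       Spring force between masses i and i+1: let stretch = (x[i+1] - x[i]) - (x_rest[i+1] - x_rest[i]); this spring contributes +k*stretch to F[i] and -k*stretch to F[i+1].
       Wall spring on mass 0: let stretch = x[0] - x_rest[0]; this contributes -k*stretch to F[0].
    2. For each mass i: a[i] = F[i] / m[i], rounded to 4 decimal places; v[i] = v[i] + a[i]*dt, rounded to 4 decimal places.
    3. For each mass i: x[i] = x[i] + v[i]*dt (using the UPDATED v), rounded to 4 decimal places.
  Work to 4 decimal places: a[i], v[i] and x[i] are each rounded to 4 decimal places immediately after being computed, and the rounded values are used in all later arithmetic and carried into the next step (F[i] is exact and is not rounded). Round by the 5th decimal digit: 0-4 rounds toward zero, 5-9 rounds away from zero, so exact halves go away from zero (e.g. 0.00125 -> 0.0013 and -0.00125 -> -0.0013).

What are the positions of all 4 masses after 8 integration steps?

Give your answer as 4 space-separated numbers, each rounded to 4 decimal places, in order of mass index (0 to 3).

Step 0: x=[7.0000 13.0000 17.0000 24.0000] v=[0.0000 0.0000 0.0000 0.0000]
Step 1: x=[6.8750 12.7500 17.1875 23.8750] v=[-0.5000 -1.0000 0.7500 -0.5000]
Step 2: x=[6.6250 12.3203 17.5156 23.6641] v=[-1.0000 -1.7188 1.3125 -0.8438]
Step 3: x=[6.2588 11.8281 17.9033 23.4346] v=[-1.4649 -1.9688 1.5508 -0.9181]
Step 4: x=[5.8064 11.3991 18.2570 23.2637] v=[-1.8097 -1.7159 1.4148 -0.6838]
Step 5: x=[5.3273 11.1283 18.4950 23.2169] v=[-1.9166 -1.0833 0.9520 -0.1872]
Step 6: x=[4.9074 11.0532 18.5677 23.3299] v=[-1.6798 -0.3005 0.2908 0.4519]
Step 7: x=[4.6423 11.1492 18.4684 23.5976] v=[-1.0606 0.3839 -0.3973 1.0708]
Step 8: x=[4.6102 11.3467 18.2322 23.9742] v=[-0.1283 0.7901 -0.9448 1.5062]

Answer: 4.6102 11.3467 18.2322 23.9742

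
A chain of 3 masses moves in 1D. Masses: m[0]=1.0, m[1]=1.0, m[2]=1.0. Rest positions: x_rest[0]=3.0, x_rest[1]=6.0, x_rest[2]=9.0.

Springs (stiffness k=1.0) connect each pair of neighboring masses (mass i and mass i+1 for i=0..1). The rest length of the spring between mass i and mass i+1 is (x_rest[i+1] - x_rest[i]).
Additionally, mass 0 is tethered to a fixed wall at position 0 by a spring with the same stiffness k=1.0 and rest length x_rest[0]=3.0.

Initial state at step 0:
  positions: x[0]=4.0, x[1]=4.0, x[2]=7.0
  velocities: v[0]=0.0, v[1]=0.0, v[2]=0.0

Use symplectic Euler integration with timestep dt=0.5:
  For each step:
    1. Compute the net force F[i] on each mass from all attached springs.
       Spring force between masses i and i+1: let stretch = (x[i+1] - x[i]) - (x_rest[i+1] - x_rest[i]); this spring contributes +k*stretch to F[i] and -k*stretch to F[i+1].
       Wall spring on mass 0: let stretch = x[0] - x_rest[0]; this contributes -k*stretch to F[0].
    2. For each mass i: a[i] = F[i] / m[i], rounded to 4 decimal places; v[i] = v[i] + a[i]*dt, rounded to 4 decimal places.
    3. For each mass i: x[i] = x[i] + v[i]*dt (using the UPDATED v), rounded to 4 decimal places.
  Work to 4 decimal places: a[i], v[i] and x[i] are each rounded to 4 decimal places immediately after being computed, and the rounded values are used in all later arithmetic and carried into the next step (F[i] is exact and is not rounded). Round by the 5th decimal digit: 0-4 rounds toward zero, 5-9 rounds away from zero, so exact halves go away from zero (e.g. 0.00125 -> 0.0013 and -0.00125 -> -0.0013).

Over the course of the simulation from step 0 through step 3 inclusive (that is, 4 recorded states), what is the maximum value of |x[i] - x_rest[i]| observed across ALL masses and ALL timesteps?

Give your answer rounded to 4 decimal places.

Step 0: x=[4.0000 4.0000 7.0000] v=[0.0000 0.0000 0.0000]
Step 1: x=[3.0000 4.7500 7.0000] v=[-2.0000 1.5000 0.0000]
Step 2: x=[1.6875 5.6250 7.1875] v=[-2.6250 1.7500 0.3750]
Step 3: x=[0.9375 5.9063 7.7344] v=[-1.5000 0.5625 1.0938]
Max displacement = 2.0625

Answer: 2.0625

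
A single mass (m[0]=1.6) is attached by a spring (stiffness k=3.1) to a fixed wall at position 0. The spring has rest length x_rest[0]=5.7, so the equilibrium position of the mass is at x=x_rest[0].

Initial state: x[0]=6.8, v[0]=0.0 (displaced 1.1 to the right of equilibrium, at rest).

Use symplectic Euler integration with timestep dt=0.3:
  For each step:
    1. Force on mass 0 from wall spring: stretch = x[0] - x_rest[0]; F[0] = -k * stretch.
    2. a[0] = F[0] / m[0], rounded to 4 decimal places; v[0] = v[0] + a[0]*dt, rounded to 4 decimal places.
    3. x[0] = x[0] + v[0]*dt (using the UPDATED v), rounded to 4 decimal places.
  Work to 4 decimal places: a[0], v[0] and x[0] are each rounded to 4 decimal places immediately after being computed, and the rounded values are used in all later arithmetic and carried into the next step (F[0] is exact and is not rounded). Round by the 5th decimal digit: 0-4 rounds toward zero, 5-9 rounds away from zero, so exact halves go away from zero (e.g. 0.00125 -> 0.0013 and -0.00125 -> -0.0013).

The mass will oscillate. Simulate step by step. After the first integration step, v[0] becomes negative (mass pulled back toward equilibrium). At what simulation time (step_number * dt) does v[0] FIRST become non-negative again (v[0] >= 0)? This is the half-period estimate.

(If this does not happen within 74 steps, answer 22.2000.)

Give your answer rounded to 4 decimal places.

Answer: 2.4000

Derivation:
Step 0: x=[6.8000] v=[0.0000]
Step 1: x=[6.6082] v=[-0.6394]
Step 2: x=[6.2580] v=[-1.1673]
Step 3: x=[5.8105] v=[-1.4916]
Step 4: x=[5.3438] v=[-1.5558]
Step 5: x=[4.9392] v=[-1.3488]
Step 6: x=[4.6672] v=[-0.9066]
Step 7: x=[4.5753] v=[-0.3063]
Step 8: x=[4.6795] v=[0.3474]
First v>=0 after going negative at step 8, time=2.4000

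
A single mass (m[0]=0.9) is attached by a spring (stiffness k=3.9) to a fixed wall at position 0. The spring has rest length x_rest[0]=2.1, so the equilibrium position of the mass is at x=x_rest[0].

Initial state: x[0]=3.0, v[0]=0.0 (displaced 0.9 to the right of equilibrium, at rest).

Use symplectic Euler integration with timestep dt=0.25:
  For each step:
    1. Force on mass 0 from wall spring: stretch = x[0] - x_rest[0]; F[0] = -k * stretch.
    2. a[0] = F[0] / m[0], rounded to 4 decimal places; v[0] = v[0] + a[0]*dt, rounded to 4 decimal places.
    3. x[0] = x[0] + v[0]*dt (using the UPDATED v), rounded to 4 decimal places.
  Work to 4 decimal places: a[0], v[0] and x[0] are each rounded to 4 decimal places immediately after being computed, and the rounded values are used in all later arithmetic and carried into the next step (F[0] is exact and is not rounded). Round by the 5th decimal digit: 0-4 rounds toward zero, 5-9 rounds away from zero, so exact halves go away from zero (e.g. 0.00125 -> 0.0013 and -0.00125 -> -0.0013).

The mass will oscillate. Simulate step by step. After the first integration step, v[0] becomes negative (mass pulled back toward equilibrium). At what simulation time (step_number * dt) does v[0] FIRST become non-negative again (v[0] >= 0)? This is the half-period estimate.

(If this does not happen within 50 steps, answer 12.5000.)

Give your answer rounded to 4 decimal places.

Answer: 1.5000

Derivation:
Step 0: x=[3.0000] v=[0.0000]
Step 1: x=[2.7563] v=[-0.9750]
Step 2: x=[2.3348] v=[-1.6860]
Step 3: x=[1.8497] v=[-1.9404]
Step 4: x=[1.4324] v=[-1.6693]
Step 5: x=[1.1959] v=[-0.9461]
Step 6: x=[1.2043] v=[0.0334]
First v>=0 after going negative at step 6, time=1.5000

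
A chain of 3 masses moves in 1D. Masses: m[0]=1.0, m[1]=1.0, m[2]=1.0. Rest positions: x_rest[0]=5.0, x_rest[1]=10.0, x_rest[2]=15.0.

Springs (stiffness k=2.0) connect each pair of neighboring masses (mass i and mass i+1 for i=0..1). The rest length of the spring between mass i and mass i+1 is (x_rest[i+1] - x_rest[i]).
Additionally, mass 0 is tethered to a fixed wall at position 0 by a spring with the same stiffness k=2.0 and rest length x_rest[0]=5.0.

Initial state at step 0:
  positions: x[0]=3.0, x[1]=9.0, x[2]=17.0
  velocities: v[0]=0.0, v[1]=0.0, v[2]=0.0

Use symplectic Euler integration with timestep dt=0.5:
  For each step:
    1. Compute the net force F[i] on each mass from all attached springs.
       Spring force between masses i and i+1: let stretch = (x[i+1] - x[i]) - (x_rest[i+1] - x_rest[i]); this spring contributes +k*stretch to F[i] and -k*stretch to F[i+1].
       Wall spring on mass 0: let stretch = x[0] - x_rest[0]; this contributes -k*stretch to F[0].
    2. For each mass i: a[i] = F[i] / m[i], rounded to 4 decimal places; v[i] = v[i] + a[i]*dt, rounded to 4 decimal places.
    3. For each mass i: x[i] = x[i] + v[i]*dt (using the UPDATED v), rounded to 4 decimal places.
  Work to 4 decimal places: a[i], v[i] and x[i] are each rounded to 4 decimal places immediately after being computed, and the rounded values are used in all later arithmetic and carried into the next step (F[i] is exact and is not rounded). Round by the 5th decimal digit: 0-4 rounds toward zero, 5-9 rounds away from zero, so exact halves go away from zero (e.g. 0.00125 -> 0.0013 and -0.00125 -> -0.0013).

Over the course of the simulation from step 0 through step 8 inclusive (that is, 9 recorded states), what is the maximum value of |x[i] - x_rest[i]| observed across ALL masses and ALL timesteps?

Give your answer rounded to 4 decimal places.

Step 0: x=[3.0000 9.0000 17.0000] v=[0.0000 0.0000 0.0000]
Step 1: x=[4.5000 10.0000 15.5000] v=[3.0000 2.0000 -3.0000]
Step 2: x=[6.5000 11.0000 13.7500] v=[4.0000 2.0000 -3.5000]
Step 3: x=[7.5000 11.1250 13.1250] v=[2.0000 0.2500 -1.2500]
Step 4: x=[6.5625 10.4375 14.0000] v=[-1.8750 -1.3750 1.7500]
Step 5: x=[4.2813 9.5938 15.5938] v=[-4.5625 -1.6875 3.1875]
Step 6: x=[2.5157 9.0938 16.6876] v=[-3.5313 -1.0000 2.1875]
Step 7: x=[2.7813 9.1017 16.4845] v=[0.5311 0.0157 -0.4063]
Step 8: x=[4.8164 9.6408 15.0900] v=[4.0702 1.0781 -2.7891]
Max displacement = 2.5000

Answer: 2.5000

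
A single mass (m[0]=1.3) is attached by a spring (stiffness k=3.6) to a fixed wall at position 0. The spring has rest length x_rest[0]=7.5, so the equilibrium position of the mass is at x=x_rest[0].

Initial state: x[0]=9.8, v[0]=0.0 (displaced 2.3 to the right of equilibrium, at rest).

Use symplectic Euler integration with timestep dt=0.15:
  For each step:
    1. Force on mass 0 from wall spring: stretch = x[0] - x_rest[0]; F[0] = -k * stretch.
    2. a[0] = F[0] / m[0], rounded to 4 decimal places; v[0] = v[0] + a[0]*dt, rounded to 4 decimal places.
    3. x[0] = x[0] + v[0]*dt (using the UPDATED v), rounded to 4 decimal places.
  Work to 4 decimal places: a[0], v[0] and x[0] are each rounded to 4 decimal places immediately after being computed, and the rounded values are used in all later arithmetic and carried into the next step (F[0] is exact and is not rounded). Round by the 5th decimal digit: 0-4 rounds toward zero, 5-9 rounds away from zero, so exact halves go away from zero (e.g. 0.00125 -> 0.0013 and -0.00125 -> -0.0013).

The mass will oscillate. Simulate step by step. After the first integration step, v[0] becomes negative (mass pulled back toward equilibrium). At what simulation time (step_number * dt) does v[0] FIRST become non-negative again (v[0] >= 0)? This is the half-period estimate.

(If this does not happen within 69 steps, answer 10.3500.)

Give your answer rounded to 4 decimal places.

Step 0: x=[9.8000] v=[0.0000]
Step 1: x=[9.6567] v=[-0.9554]
Step 2: x=[9.3790] v=[-1.8513]
Step 3: x=[8.9842] v=[-2.6318]
Step 4: x=[8.4970] v=[-3.2483]
Step 5: x=[7.9476] v=[-3.6624]
Step 6: x=[7.3704] v=[-3.8483]
Step 7: x=[6.8012] v=[-3.7945]
Step 8: x=[6.2756] v=[-3.5042]
Step 9: x=[5.8263] v=[-2.9956]
Step 10: x=[5.4812] v=[-2.3004]
Step 11: x=[5.2619] v=[-1.4618]
Step 12: x=[5.1821] v=[-0.5321]
Step 13: x=[5.2467] v=[0.4307]
First v>=0 after going negative at step 13, time=1.9500

Answer: 1.9500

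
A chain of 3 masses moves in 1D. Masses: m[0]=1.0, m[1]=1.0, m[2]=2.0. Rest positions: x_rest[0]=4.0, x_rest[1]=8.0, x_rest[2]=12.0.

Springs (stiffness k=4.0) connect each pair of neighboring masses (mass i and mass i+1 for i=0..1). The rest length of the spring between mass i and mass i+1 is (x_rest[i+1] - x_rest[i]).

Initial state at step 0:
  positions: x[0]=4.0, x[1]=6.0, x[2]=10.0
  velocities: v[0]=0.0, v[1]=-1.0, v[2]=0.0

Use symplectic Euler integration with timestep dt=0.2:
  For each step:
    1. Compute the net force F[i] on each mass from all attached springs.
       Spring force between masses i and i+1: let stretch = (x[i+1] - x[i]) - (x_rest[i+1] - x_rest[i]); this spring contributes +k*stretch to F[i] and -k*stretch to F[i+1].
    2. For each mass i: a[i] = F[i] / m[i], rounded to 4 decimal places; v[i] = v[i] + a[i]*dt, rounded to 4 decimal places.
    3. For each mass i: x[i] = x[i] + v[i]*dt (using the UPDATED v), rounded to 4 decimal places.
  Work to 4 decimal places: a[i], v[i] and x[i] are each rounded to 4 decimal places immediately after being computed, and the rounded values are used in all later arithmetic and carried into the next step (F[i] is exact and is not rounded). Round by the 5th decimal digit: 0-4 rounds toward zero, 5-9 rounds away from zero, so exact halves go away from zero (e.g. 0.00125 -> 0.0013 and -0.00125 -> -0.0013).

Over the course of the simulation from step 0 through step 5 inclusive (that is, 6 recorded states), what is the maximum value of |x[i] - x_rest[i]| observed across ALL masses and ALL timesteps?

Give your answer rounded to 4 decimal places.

Step 0: x=[4.0000 6.0000 10.0000] v=[0.0000 -1.0000 0.0000]
Step 1: x=[3.6800 6.1200 10.0000] v=[-1.6000 0.6000 0.0000]
Step 2: x=[3.1104 6.4704 10.0096] v=[-2.8480 1.7520 0.0480]
Step 3: x=[2.4384 6.8495 10.0561] v=[-3.3600 1.8954 0.2323]
Step 4: x=[1.8322 7.0359 10.1660] v=[-3.0311 0.9318 0.5497]
Step 5: x=[1.4186 6.8905 10.3455] v=[-2.0681 -0.7271 0.8977]
Max displacement = 2.5814

Answer: 2.5814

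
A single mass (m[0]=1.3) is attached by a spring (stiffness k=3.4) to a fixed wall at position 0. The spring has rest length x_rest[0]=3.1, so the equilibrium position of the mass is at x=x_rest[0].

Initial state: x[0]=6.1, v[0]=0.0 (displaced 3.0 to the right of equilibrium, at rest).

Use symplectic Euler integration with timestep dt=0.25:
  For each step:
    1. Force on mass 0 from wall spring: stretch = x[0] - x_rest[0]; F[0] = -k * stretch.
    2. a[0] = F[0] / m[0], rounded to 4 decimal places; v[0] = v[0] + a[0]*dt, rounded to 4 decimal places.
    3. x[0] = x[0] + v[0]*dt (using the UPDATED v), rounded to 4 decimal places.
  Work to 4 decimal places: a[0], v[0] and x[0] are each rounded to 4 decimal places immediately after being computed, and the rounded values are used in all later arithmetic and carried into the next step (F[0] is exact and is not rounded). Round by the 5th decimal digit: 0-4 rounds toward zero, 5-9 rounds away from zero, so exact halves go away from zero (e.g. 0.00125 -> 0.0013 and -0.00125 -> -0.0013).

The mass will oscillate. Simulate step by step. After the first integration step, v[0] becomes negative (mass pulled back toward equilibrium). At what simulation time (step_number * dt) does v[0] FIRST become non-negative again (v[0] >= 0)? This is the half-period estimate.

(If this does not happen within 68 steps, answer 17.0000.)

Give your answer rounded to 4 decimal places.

Answer: 2.0000

Derivation:
Step 0: x=[6.1000] v=[0.0000]
Step 1: x=[5.6096] v=[-1.9616]
Step 2: x=[4.7090] v=[-3.6025]
Step 3: x=[3.5454] v=[-4.6546]
Step 4: x=[2.3090] v=[-4.9458]
Step 5: x=[1.2019] v=[-4.4286]
Step 6: x=[0.4050] v=[-3.1875]
Step 7: x=[0.0487] v=[-1.4254]
Step 8: x=[0.1911] v=[0.5697]
First v>=0 after going negative at step 8, time=2.0000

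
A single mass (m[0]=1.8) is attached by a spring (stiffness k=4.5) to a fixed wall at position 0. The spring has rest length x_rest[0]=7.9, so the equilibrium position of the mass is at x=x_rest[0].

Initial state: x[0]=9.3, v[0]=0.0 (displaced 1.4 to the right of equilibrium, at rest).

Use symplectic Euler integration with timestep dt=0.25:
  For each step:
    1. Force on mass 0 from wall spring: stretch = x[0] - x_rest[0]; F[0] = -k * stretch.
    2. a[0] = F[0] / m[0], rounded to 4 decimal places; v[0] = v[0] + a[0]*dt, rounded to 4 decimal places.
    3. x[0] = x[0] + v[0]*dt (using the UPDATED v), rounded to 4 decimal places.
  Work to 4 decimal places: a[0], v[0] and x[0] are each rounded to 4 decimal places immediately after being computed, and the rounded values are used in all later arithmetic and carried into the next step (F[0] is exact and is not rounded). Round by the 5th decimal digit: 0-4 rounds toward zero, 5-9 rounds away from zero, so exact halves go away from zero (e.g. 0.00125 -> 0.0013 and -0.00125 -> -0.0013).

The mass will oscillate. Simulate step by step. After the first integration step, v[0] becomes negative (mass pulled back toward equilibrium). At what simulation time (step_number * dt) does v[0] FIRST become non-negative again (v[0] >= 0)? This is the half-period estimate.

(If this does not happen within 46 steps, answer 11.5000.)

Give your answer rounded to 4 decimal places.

Answer: 2.0000

Derivation:
Step 0: x=[9.3000] v=[0.0000]
Step 1: x=[9.0813] v=[-0.8750]
Step 2: x=[8.6780] v=[-1.6133]
Step 3: x=[8.1531] v=[-2.0996]
Step 4: x=[7.5887] v=[-2.2578]
Step 5: x=[7.0729] v=[-2.0632]
Step 6: x=[6.6863] v=[-1.5463]
Step 7: x=[6.4894] v=[-0.7877]
Step 8: x=[6.5129] v=[0.0939]
First v>=0 after going negative at step 8, time=2.0000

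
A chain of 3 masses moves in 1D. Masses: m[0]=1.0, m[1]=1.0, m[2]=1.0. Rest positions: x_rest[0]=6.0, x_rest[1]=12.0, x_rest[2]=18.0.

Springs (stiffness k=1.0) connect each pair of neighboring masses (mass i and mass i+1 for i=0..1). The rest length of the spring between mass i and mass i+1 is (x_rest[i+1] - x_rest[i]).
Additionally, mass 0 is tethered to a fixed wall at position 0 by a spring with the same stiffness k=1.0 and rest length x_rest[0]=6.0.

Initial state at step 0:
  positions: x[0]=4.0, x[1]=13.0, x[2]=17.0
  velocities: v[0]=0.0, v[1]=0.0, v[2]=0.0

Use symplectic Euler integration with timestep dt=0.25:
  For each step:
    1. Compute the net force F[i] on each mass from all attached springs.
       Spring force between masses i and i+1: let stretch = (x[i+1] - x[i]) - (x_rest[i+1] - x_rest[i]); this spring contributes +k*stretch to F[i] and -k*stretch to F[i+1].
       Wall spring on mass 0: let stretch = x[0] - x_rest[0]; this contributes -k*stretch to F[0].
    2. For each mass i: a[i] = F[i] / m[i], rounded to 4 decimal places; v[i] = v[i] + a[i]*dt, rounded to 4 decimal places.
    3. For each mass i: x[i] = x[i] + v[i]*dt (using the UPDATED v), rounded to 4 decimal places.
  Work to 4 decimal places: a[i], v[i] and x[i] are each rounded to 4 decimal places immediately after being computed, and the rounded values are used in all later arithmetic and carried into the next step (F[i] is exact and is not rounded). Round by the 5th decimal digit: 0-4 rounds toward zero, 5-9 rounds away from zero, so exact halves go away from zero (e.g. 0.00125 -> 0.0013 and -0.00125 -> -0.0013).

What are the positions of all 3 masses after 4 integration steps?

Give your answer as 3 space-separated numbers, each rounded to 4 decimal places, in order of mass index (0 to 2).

Step 0: x=[4.0000 13.0000 17.0000] v=[0.0000 0.0000 0.0000]
Step 1: x=[4.3125 12.6875 17.1250] v=[1.2500 -1.2500 0.5000]
Step 2: x=[4.8789 12.1289 17.3477] v=[2.2656 -2.2344 0.8906]
Step 3: x=[5.5935 11.4434 17.6192] v=[2.8584 -2.7422 1.0859]
Step 4: x=[6.3241 10.7782 17.8797] v=[2.9225 -2.6607 1.0420]

Answer: 6.3241 10.7782 17.8797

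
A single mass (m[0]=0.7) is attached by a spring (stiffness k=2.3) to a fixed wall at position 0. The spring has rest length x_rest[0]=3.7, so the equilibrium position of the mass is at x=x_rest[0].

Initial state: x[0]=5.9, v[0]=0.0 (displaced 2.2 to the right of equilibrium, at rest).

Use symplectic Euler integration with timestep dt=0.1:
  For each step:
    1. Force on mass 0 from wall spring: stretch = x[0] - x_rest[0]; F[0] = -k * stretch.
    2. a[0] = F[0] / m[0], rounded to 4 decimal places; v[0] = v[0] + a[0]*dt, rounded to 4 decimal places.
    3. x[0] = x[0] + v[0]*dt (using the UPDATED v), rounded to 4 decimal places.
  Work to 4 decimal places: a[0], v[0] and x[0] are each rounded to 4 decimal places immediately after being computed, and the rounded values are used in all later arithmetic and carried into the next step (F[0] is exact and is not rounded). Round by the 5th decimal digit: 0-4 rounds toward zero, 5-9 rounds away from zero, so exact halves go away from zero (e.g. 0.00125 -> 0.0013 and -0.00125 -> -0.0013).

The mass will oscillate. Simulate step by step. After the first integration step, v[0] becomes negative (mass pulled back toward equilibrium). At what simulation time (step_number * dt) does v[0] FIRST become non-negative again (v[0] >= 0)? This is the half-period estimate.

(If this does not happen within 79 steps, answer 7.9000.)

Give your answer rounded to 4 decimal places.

Step 0: x=[5.9000] v=[0.0000]
Step 1: x=[5.8277] v=[-0.7229]
Step 2: x=[5.6855] v=[-1.4220]
Step 3: x=[5.4781] v=[-2.0744]
Step 4: x=[5.2122] v=[-2.6586]
Step 5: x=[4.8967] v=[-3.1555]
Step 6: x=[4.5418] v=[-3.5487]
Step 7: x=[4.1593] v=[-3.8253]
Step 8: x=[3.7617] v=[-3.9762]
Step 9: x=[3.3621] v=[-3.9965]
Step 10: x=[2.9736] v=[-3.8855]
Step 11: x=[2.6089] v=[-3.6468]
Step 12: x=[2.2801] v=[-3.2883]
Step 13: x=[1.9979] v=[-2.8218]
Step 14: x=[1.7717] v=[-2.2625]
Step 15: x=[1.6088] v=[-1.6289]
Step 16: x=[1.5146] v=[-0.9418]
Step 17: x=[1.4922] v=[-0.2237]
Step 18: x=[1.5424] v=[0.5017]
First v>=0 after going negative at step 18, time=1.8000

Answer: 1.8000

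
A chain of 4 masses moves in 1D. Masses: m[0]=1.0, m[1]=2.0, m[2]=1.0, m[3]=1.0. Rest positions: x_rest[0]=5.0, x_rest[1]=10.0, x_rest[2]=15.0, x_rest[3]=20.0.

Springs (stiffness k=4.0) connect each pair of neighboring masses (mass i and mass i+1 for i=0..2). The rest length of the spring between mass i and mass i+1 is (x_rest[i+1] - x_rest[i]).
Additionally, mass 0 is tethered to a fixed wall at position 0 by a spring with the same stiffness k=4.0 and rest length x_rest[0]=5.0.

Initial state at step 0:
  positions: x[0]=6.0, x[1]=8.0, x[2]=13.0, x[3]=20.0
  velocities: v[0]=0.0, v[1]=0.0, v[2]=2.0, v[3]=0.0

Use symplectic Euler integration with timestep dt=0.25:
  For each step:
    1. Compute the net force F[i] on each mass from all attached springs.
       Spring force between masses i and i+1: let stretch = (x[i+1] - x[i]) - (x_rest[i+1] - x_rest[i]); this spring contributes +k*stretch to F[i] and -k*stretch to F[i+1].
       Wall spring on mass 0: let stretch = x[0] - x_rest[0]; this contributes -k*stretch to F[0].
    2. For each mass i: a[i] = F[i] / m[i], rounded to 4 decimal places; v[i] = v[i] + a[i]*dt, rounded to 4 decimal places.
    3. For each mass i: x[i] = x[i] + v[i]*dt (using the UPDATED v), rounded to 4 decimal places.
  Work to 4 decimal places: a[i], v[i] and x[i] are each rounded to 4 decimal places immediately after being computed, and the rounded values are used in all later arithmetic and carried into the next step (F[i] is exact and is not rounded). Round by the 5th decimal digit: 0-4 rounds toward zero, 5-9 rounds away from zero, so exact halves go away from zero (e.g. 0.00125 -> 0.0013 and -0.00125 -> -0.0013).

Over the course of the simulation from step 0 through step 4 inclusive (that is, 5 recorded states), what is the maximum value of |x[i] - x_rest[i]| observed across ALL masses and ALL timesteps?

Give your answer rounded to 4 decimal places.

Answer: 2.3515

Derivation:
Step 0: x=[6.0000 8.0000 13.0000 20.0000] v=[0.0000 0.0000 2.0000 0.0000]
Step 1: x=[5.0000 8.3750 14.0000 19.5000] v=[-4.0000 1.5000 4.0000 -2.0000]
Step 2: x=[3.5938 9.0313 14.9688 18.8750] v=[-5.6250 2.6250 3.8750 -2.5000]
Step 3: x=[2.6485 9.7501 15.4297 18.5235] v=[-3.7813 2.8750 1.8437 -1.4062]
Step 4: x=[2.8165 10.2911 15.2442 18.6485] v=[0.6718 2.1640 -0.7421 0.5000]
Max displacement = 2.3515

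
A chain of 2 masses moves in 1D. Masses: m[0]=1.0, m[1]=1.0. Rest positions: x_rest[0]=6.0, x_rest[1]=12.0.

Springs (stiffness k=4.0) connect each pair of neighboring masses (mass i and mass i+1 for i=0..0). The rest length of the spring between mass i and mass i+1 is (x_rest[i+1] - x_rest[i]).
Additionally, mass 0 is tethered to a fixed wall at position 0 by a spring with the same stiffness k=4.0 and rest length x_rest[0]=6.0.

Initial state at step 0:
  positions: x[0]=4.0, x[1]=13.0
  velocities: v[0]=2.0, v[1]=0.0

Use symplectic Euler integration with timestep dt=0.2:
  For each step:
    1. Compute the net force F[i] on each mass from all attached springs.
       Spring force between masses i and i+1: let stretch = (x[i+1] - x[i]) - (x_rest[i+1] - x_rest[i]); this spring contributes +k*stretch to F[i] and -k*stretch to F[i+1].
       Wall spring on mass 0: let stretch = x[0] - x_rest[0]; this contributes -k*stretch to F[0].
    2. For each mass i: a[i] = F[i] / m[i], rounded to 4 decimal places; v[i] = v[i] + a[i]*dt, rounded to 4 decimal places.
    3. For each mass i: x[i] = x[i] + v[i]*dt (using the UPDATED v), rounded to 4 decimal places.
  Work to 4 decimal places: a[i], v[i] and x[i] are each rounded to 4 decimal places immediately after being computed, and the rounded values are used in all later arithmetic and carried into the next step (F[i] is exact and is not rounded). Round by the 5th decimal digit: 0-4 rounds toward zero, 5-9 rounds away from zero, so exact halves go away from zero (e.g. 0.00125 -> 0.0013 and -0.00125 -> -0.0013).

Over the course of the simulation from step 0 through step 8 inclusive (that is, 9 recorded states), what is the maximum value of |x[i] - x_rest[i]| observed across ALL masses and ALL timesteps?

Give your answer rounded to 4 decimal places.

Step 0: x=[4.0000 13.0000] v=[2.0000 0.0000]
Step 1: x=[5.2000 12.5200] v=[6.0000 -2.4000]
Step 2: x=[6.7392 11.8288] v=[7.6960 -3.4560]
Step 3: x=[8.0145 11.2833] v=[6.3763 -2.7277]
Step 4: x=[8.5304 11.1748] v=[2.5797 -0.5427]
Step 5: x=[8.1046 11.6032] v=[-2.1291 2.1418]
Step 6: x=[6.9418 12.4318] v=[-5.8139 4.1429]
Step 7: x=[5.5467 13.3420] v=[-6.9753 4.5509]
Step 8: x=[4.5114 13.9649] v=[-5.1764 3.1147]
Max displacement = 2.5304

Answer: 2.5304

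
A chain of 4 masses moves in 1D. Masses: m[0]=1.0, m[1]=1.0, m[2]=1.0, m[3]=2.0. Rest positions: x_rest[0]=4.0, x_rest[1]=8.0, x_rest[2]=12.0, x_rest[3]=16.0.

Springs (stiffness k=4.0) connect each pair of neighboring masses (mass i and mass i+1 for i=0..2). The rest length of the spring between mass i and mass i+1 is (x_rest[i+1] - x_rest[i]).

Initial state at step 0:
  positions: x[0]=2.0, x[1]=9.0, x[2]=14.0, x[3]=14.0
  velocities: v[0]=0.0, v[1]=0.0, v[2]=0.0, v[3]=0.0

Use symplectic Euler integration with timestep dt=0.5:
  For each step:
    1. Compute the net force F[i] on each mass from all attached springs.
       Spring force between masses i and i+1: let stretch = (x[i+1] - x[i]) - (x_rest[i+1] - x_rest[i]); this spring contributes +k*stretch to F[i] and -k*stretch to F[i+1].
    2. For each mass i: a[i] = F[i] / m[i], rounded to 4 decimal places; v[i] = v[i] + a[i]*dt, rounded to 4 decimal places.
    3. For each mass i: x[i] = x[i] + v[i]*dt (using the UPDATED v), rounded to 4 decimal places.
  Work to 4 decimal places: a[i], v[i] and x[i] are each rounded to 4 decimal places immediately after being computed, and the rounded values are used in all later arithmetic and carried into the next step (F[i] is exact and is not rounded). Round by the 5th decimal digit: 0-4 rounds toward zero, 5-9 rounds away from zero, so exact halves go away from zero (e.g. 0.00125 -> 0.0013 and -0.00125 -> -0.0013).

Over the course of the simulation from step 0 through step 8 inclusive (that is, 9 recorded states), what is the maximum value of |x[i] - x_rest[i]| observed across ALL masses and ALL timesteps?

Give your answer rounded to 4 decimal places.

Answer: 4.1875

Derivation:
Step 0: x=[2.0000 9.0000 14.0000 14.0000] v=[0.0000 0.0000 0.0000 0.0000]
Step 1: x=[5.0000 7.0000 9.0000 16.0000] v=[6.0000 -4.0000 -10.0000 4.0000]
Step 2: x=[6.0000 5.0000 9.0000 16.5000] v=[2.0000 -4.0000 0.0000 1.0000]
Step 3: x=[2.0000 8.0000 12.5000 15.2500] v=[-8.0000 6.0000 7.0000 -2.5000]
Step 4: x=[0.0000 9.5000 14.2500 14.6250] v=[-4.0000 3.0000 3.5000 -1.2500]
Step 5: x=[3.5000 6.2500 11.6250 15.8125] v=[7.0000 -6.5000 -5.2500 2.3750]
Step 6: x=[5.7500 5.6250 7.8125 16.9063] v=[4.5000 -1.2500 -7.6250 2.1875]
Step 7: x=[3.8750 7.3125 10.9063 15.4532] v=[-3.7500 3.3750 6.1876 -2.9063]
Step 8: x=[1.4375 9.1563 14.9532 13.7266] v=[-4.8750 3.6876 8.0938 -3.4532]
Max displacement = 4.1875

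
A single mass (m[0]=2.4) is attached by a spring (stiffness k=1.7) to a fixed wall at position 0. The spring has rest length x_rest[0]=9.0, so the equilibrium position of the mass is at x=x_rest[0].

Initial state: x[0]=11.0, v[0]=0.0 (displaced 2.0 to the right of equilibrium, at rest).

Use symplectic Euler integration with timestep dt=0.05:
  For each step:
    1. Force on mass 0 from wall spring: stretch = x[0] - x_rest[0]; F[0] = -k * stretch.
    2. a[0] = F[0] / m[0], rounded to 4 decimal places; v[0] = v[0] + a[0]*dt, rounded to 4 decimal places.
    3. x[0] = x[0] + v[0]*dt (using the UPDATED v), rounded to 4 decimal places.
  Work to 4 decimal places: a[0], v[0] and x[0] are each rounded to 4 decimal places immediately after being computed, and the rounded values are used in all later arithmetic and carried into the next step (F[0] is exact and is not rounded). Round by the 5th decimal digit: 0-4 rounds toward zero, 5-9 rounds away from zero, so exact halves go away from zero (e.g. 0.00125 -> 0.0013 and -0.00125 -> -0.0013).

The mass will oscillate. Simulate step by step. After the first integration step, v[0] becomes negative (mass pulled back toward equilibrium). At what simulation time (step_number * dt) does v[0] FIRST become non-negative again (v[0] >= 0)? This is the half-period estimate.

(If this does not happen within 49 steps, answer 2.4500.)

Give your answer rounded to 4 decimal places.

Answer: 2.4500

Derivation:
Step 0: x=[11.0000] v=[0.0000]
Step 1: x=[10.9965] v=[-0.0708]
Step 2: x=[10.9894] v=[-0.1415]
Step 3: x=[10.9788] v=[-0.2120]
Step 4: x=[10.9647] v=[-0.2821]
Step 5: x=[10.9471] v=[-0.3517]
Step 6: x=[10.9261] v=[-0.4207]
Step 7: x=[10.9017] v=[-0.4889]
Step 8: x=[10.8739] v=[-0.5563]
Step 9: x=[10.8428] v=[-0.6227]
Step 10: x=[10.8084] v=[-0.6880]
Step 11: x=[10.7708] v=[-0.7521]
Step 12: x=[10.7301] v=[-0.8148]
Step 13: x=[10.6863] v=[-0.8761]
Step 14: x=[10.6395] v=[-0.9358]
Step 15: x=[10.5898] v=[-0.9939]
Step 16: x=[10.5373] v=[-1.0502]
Step 17: x=[10.4821] v=[-1.1046]
Step 18: x=[10.4242] v=[-1.1571]
Step 19: x=[10.3638] v=[-1.2075]
Step 20: x=[10.3010] v=[-1.2558]
Step 21: x=[10.2359] v=[-1.3019]
Step 22: x=[10.1686] v=[-1.3457]
Step 23: x=[10.0992] v=[-1.3871]
Step 24: x=[10.0279] v=[-1.4260]
Step 25: x=[9.9548] v=[-1.4624]
Step 26: x=[9.8800] v=[-1.4962]
Step 27: x=[9.8036] v=[-1.5274]
Step 28: x=[9.7258] v=[-1.5559]
Step 29: x=[9.6467] v=[-1.5816]
Step 30: x=[9.5665] v=[-1.6045]
Step 31: x=[9.4853] v=[-1.6246]
Step 32: x=[9.4032] v=[-1.6418]
Step 33: x=[9.3204] v=[-1.6561]
Step 34: x=[9.2370] v=[-1.6675]
Step 35: x=[9.1532] v=[-1.6759]
Step 36: x=[9.0691] v=[-1.6813]
Step 37: x=[8.9849] v=[-1.6837]
Step 38: x=[8.9007] v=[-1.6832]
Step 39: x=[8.8167] v=[-1.6797]
Step 40: x=[8.7330] v=[-1.6732]
Step 41: x=[8.6498] v=[-1.6637]
Step 42: x=[8.5672] v=[-1.6513]
Step 43: x=[8.4854] v=[-1.6360]
Step 44: x=[8.4045] v=[-1.6178]
Step 45: x=[8.3247] v=[-1.5967]
Step 46: x=[8.2461] v=[-1.5728]
Step 47: x=[8.1688] v=[-1.5461]
Step 48: x=[8.0930] v=[-1.5167]
Step 49: x=[8.0188] v=[-1.4846]
v[0] did not become non-negative within 49 steps; using fallback time=2.4500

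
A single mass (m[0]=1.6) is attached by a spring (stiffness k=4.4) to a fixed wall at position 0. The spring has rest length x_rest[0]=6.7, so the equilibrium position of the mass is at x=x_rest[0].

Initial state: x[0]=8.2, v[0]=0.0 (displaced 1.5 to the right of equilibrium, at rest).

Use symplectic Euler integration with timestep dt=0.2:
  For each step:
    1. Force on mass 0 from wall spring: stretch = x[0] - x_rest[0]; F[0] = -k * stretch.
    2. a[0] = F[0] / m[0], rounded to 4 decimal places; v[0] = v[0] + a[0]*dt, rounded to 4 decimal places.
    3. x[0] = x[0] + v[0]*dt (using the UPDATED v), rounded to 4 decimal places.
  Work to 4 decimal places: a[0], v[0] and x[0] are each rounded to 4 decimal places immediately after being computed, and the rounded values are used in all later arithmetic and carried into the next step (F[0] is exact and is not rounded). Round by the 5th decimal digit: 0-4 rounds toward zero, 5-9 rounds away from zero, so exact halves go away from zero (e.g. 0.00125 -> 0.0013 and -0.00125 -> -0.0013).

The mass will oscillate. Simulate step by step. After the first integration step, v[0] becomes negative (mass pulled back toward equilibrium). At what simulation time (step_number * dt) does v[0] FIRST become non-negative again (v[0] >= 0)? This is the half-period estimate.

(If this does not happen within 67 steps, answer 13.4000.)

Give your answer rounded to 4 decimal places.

Step 0: x=[8.2000] v=[0.0000]
Step 1: x=[8.0350] v=[-0.8250]
Step 2: x=[7.7231] v=[-1.5593]
Step 3: x=[7.2987] v=[-2.1220]
Step 4: x=[6.8084] v=[-2.4513]
Step 5: x=[6.3062] v=[-2.5109]
Step 6: x=[5.8473] v=[-2.2943]
Step 7: x=[5.4822] v=[-1.8253]
Step 8: x=[5.2511] v=[-1.1555]
Step 9: x=[5.1794] v=[-0.3586]
Step 10: x=[5.2749] v=[0.4777]
First v>=0 after going negative at step 10, time=2.0000

Answer: 2.0000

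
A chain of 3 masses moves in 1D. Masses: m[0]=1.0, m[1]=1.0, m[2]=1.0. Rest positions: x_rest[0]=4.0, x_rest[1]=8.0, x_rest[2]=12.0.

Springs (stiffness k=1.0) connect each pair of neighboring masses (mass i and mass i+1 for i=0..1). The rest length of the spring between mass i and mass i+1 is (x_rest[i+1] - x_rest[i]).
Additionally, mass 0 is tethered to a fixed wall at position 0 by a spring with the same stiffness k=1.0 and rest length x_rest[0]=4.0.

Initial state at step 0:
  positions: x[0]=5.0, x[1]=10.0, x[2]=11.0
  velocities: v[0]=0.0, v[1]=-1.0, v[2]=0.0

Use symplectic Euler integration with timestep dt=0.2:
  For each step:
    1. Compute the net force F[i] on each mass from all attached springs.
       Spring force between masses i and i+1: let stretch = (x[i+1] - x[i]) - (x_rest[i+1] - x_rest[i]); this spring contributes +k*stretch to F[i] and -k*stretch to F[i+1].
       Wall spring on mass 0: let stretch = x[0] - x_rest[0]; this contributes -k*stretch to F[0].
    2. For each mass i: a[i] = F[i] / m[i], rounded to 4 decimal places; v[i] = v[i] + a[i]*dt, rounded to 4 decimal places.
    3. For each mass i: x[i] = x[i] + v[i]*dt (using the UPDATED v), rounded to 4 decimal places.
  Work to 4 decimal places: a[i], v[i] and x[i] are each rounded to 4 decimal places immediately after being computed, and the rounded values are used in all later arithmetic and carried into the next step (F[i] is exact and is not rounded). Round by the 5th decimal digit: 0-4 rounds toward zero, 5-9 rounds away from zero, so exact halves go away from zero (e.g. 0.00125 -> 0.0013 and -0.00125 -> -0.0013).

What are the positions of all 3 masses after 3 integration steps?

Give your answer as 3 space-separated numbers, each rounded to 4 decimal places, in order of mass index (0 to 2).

Answer: 4.9385 8.5880 11.6341

Derivation:
Step 0: x=[5.0000 10.0000 11.0000] v=[0.0000 -1.0000 0.0000]
Step 1: x=[5.0000 9.6400 11.1200] v=[0.0000 -1.8000 0.6000]
Step 2: x=[4.9856 9.1536 11.3408] v=[-0.0720 -2.4320 1.1040]
Step 3: x=[4.9385 8.5880 11.6341] v=[-0.2355 -2.8282 1.4666]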